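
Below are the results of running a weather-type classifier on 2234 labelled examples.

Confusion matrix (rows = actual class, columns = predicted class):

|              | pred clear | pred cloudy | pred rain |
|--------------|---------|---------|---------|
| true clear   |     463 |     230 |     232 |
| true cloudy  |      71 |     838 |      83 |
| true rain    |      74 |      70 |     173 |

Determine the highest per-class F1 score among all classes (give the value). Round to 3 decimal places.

0.787

Per-class F1 score (2·TP/(2·TP+FP+FN)):
  clear: TP=463, FP=71+74=145, FN=230+232=462 → 926/1533 = 0.6040
  cloudy: TP=838, FP=230+70=300, FN=71+83=154 → 1676/2130 = 0.7869
  rain: TP=173, FP=232+83=315, FN=74+70=144 → 346/805 = 0.4298
Highest is class 'cloudy' with F1 score = 0.787.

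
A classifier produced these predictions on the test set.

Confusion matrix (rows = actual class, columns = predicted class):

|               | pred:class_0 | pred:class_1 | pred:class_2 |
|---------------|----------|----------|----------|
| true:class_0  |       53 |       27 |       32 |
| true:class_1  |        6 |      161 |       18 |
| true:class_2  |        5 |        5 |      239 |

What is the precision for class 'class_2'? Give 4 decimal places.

One-vs-rest for 'class_2': TP = diagonal; FP = other classes predicted 'class_2'; FN = 'class_2' predicted as other.
precision = TP/(TP+FP).
class_2: TP=239, FP=32+18=50 → 239/289 = 0.82699

0.8270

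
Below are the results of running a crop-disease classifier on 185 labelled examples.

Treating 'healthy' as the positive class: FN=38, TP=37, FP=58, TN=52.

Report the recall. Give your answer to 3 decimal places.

Recall = TP/(TP+FN) = 37/(37+38) = 37/75 = 0.493

0.493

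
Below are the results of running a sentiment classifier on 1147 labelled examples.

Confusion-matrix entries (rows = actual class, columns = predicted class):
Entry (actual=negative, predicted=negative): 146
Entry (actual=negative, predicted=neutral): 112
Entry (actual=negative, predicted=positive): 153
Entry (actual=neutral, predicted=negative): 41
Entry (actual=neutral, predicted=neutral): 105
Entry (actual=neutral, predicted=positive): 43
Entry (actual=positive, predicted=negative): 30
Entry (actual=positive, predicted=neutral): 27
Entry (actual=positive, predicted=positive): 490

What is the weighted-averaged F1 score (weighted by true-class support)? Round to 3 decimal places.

0.626

Per-class F1 score (2·TP/(2·TP+FP+FN)):
  negative: TP=146, FP=41+30=71, FN=112+153=265 → 292/628 = 0.4650
  neutral: TP=105, FP=112+27=139, FN=41+43=84 → 210/433 = 0.4850
  positive: TP=490, FP=153+43=196, FN=30+27=57 → 980/1233 = 0.7948
Weighted-F1 score = Σ (supportᵢ/N)·F1 scoreᵢ with N=1147: (411/1147)·0.4650 + (189/1147)·0.4850 + (547/1147)·0.7948 = 0.626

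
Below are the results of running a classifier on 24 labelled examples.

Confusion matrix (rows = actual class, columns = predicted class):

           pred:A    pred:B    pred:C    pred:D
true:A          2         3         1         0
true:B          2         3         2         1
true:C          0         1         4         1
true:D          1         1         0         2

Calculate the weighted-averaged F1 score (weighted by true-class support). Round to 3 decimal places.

Per-class F1 score (2·TP/(2·TP+FP+FN)):
  A: TP=2, FP=2+0+1=3, FN=3+1+0=4 → 4/11 = 0.3636
  B: TP=3, FP=3+1+1=5, FN=2+2+1=5 → 6/16 = 0.3750
  C: TP=4, FP=1+2+0=3, FN=0+1+1=2 → 8/13 = 0.6154
  D: TP=2, FP=0+1+1=2, FN=1+1+0=2 → 4/8 = 0.5000
Weighted-F1 score = Σ (supportᵢ/N)·F1 scoreᵢ with N=24: (6/24)·0.3636 + (8/24)·0.3750 + (6/24)·0.6154 + (4/24)·0.5000 = 0.453

0.453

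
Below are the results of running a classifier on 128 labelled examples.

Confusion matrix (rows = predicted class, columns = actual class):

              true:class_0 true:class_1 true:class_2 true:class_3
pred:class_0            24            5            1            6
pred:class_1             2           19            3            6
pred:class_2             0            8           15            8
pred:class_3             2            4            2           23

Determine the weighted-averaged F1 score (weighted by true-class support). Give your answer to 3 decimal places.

Per-class F1 score (2·TP/(2·TP+FP+FN)):
  class_0: TP=24, FP=5+1+6=12, FN=2+0+2=4 → 48/64 = 0.7500
  class_1: TP=19, FP=2+3+6=11, FN=5+8+4=17 → 38/66 = 0.5758
  class_2: TP=15, FP=0+8+8=16, FN=1+3+2=6 → 30/52 = 0.5769
  class_3: TP=23, FP=2+4+2=8, FN=6+6+8=20 → 46/74 = 0.6216
Weighted-F1 score = Σ (supportᵢ/N)·F1 scoreᵢ with N=128: (28/128)·0.7500 + (36/128)·0.5758 + (21/128)·0.5769 + (43/128)·0.6216 = 0.629

0.629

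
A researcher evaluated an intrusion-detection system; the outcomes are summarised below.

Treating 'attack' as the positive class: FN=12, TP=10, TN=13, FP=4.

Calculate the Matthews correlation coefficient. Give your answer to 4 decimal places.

0.2266

MCC = (TP·TN − FP·FN) / √((TP+FP)(TP+FN)(TN+FP)(TN+FN))
Numerator = 10·13 − 4·12 = 82
Denominator = √(14·22·17·25) = √130900 = 361.8011
MCC = 82 / 361.8011 = 0.2266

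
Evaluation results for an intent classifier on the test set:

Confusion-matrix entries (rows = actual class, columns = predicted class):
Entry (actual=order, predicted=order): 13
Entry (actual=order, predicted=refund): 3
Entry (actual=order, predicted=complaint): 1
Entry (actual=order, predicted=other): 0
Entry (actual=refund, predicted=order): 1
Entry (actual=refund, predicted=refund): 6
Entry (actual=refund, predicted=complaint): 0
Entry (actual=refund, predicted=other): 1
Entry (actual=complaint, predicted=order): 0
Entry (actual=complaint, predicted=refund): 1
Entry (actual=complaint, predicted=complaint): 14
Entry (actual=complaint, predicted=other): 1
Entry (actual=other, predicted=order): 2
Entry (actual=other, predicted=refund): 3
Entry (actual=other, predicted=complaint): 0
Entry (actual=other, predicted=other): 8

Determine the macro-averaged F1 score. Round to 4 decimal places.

Per-class F1 score (2·TP/(2·TP+FP+FN)):
  order: TP=13, FP=1+0+2=3, FN=3+1+0=4 → 26/33 = 0.78788
  refund: TP=6, FP=3+1+3=7, FN=1+0+1=2 → 12/21 = 0.57143
  complaint: TP=14, FP=1+0+0=1, FN=0+1+1=2 → 28/31 = 0.90323
  other: TP=8, FP=0+1+1=2, FN=2+3+0=5 → 16/23 = 0.69565
Macro-F1 score = mean = (0.78788 + 0.57143 + 0.90323 + 0.69565) / 4 = 0.7395

0.7395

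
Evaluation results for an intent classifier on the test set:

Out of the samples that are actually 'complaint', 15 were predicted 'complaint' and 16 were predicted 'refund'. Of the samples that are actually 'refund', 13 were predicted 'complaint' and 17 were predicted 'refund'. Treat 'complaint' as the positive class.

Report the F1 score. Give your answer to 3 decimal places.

Precision = TP/(TP+FP) = 15/28 = 0.5357
Recall = TP/(TP+FN) = 15/31 = 0.4839
F1 = 2·TP/(2·TP+FP+FN) = 30/59 = 0.508

0.508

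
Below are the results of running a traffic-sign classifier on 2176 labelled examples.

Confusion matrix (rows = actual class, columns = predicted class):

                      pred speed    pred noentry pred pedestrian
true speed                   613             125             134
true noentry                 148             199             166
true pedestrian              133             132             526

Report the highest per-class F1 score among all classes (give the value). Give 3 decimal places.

0.694

Per-class F1 score (2·TP/(2·TP+FP+FN)):
  speed: TP=613, FP=148+133=281, FN=125+134=259 → 1226/1766 = 0.6942
  noentry: TP=199, FP=125+132=257, FN=148+166=314 → 398/969 = 0.4107
  pedestrian: TP=526, FP=134+166=300, FN=133+132=265 → 1052/1617 = 0.6506
Highest is class 'speed' with F1 score = 0.694.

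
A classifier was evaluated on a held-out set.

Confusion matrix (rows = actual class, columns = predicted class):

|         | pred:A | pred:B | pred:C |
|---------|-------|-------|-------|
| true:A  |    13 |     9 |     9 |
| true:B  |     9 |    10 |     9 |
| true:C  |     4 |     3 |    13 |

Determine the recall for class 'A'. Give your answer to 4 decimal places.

recall = TP/(TP+FN).
A: TP=13, FN=9+9=18 → 13/31 = 0.41935

0.4194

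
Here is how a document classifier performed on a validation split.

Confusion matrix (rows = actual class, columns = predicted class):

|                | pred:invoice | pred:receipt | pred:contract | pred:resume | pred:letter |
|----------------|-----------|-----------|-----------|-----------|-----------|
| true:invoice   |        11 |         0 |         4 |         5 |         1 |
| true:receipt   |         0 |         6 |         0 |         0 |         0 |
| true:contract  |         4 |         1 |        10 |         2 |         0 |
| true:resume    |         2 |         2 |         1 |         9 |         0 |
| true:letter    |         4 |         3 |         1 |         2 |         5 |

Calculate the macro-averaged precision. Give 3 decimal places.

Per-class precision (TP/(TP+FP)):
  invoice: TP=11, FP=0+4+2+4=10 → 11/21 = 0.5238
  receipt: TP=6, FP=0+1+2+3=6 → 6/12 = 0.5000
  contract: TP=10, FP=4+0+1+1=6 → 10/16 = 0.6250
  resume: TP=9, FP=5+0+2+2=9 → 9/18 = 0.5000
  letter: TP=5, FP=1+0+0+0=1 → 5/6 = 0.8333
Macro-precision = mean = (0.5238 + 0.5000 + 0.6250 + 0.5000 + 0.8333) / 5 = 0.596

0.596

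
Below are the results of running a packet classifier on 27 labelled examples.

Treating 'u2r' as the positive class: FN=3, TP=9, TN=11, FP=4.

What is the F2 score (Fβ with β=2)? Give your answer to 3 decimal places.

0.738

Fβ = (1+β²)·TP / ((1+β²)·TP + β²·FN + FP), with β²=4
= 5·9 / (5·9 + 4·3 + 4) = 0.738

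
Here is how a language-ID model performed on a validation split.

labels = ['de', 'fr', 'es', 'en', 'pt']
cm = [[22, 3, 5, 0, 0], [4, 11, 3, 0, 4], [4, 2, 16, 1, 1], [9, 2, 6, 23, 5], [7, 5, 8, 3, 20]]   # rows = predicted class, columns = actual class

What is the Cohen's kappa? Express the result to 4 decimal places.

0.4532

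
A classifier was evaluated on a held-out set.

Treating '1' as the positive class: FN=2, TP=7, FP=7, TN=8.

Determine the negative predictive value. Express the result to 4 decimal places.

0.8000

NPV = TN/(TN+FN) = 8/(8+2) = 0.8000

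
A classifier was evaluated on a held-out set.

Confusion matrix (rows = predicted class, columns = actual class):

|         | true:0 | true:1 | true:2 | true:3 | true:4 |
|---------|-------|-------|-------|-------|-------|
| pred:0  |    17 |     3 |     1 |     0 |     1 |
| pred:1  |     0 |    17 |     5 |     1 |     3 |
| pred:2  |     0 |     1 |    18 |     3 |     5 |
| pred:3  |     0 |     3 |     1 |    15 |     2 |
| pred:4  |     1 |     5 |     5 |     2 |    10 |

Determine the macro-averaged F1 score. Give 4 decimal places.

Per-class F1 score (2·TP/(2·TP+FP+FN)):
  0: TP=17, FP=3+1+0+1=5, FN=0+0+0+1=1 → 34/40 = 0.85000
  1: TP=17, FP=0+5+1+3=9, FN=3+1+3+5=12 → 34/55 = 0.61818
  2: TP=18, FP=0+1+3+5=9, FN=1+5+1+5=12 → 36/57 = 0.63158
  3: TP=15, FP=0+3+1+2=6, FN=0+1+3+2=6 → 30/42 = 0.71429
  4: TP=10, FP=1+5+5+2=13, FN=1+3+5+2=11 → 20/44 = 0.45455
Macro-F1 score = mean = (0.85000 + 0.61818 + 0.63158 + 0.71429 + 0.45455) / 5 = 0.6537

0.6537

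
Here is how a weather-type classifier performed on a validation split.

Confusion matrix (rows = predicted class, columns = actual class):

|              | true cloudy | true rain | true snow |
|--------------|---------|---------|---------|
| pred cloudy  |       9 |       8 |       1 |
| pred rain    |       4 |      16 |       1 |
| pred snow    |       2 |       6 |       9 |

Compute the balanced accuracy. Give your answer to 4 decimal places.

Balanced accuracy = mean of per-class recall.
  cloudy: recall = 9/15 = 0.60000
  rain: recall = 16/30 = 0.53333
  snow: recall = 9/11 = 0.81818
Mean = (0.60000 + 0.53333 + 0.81818) / 3 = 0.6505

0.6505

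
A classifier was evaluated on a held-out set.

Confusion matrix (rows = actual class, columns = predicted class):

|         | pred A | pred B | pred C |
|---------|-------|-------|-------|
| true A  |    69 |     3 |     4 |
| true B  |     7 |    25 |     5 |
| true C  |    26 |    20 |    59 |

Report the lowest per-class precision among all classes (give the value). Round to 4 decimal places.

Per-class precision (TP/(TP+FP)):
  A: TP=69, FP=7+26=33 → 69/102 = 0.67647
  B: TP=25, FP=3+20=23 → 25/48 = 0.52083
  C: TP=59, FP=4+5=9 → 59/68 = 0.86765
Lowest is class 'B' with precision = 0.5208.

0.5208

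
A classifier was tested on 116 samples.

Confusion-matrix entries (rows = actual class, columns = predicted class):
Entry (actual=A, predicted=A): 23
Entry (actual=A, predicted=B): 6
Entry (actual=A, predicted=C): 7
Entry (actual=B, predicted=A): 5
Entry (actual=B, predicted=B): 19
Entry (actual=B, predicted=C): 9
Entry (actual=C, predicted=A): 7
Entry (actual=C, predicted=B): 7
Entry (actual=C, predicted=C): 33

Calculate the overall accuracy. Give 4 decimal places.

Accuracy = trace / total = (23+19+33=75) / 116 = 75/116 = 0.6466

0.6466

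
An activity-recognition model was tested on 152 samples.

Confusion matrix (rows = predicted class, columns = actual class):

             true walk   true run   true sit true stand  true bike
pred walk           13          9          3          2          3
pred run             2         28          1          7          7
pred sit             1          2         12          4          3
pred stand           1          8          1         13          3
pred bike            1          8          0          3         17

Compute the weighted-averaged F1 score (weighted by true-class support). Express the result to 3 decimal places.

Per-class F1 score (2·TP/(2·TP+FP+FN)):
  walk: TP=13, FP=9+3+2+3=17, FN=2+1+1+1=5 → 26/48 = 0.5417
  run: TP=28, FP=2+1+7+7=17, FN=9+2+8+8=27 → 56/100 = 0.5600
  sit: TP=12, FP=1+2+4+3=10, FN=3+1+1+0=5 → 24/39 = 0.6154
  stand: TP=13, FP=1+8+1+3=13, FN=2+7+4+3=16 → 26/55 = 0.4727
  bike: TP=17, FP=1+8+0+3=12, FN=3+7+3+3=16 → 34/62 = 0.5484
Weighted-F1 score = Σ (supportᵢ/N)·F1 scoreᵢ with N=152: (18/152)·0.5417 + (55/152)·0.5600 + (17/152)·0.6154 + (29/152)·0.4727 + (33/152)·0.5484 = 0.545

0.545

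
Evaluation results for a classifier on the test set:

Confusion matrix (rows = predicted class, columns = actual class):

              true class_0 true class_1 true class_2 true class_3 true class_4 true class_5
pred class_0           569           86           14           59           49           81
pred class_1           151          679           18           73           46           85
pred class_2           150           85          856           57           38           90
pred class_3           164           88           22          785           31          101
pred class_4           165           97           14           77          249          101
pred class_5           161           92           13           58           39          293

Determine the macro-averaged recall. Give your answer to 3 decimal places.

Per-class recall (TP/(TP+FN)):
  class_0: TP=569, FN=151+150+164+165+161=791 → 569/1360 = 0.4184
  class_1: TP=679, FN=86+85+88+97+92=448 → 679/1127 = 0.6025
  class_2: TP=856, FN=14+18+22+14+13=81 → 856/937 = 0.9136
  class_3: TP=785, FN=59+73+57+77+58=324 → 785/1109 = 0.7078
  class_4: TP=249, FN=49+46+38+31+39=203 → 249/452 = 0.5509
  class_5: TP=293, FN=81+85+90+101+101=458 → 293/751 = 0.3901
Macro-recall = mean = (0.4184 + 0.6025 + 0.9136 + 0.7078 + 0.5509 + 0.3901) / 6 = 0.597

0.597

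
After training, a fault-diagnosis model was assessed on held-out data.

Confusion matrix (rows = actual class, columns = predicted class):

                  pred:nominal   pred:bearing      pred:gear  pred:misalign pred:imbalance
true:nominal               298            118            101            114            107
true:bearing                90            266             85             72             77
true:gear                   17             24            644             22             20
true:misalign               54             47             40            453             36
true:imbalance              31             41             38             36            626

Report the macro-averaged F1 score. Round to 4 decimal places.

0.6420

Per-class F1 score (2·TP/(2·TP+FP+FN)):
  nominal: TP=298, FP=90+17+54+31=192, FN=118+101+114+107=440 → 596/1228 = 0.48534
  bearing: TP=266, FP=118+24+47+41=230, FN=90+85+72+77=324 → 532/1086 = 0.48987
  gear: TP=644, FP=101+85+40+38=264, FN=17+24+22+20=83 → 1288/1635 = 0.78777
  misalign: TP=453, FP=114+72+22+36=244, FN=54+47+40+36=177 → 906/1327 = 0.68274
  imbalance: TP=626, FP=107+77+20+36=240, FN=31+41+38+36=146 → 1252/1638 = 0.76435
Macro-F1 score = mean = (0.48534 + 0.48987 + 0.78777 + 0.68274 + 0.76435) / 5 = 0.6420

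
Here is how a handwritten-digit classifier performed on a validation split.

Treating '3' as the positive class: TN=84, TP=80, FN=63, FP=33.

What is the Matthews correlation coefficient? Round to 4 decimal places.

MCC = (TP·TN − FP·FN) / √((TP+FP)(TP+FN)(TN+FP)(TN+FN))
Numerator = 80·84 − 33·63 = 4641
Denominator = √(113·143·117·147) = √277918641 = 16670.8920
MCC = 4641 / 16670.8920 = 0.2784

0.2784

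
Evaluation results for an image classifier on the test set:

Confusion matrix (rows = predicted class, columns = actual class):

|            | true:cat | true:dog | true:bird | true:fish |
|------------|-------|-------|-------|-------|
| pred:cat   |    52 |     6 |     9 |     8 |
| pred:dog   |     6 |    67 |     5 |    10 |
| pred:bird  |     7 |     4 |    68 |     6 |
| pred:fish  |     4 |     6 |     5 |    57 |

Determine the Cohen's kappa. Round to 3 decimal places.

0.683

Observed agreement pₒ = trace/N = 244/320 = 0.7625
Expected agreement pₑ = Σ (rowᵢ·colᵢ)/N² = (69·75 + 83·88 + 87·85 + 81·72)/320² = 0.2510
κ = (pₒ − pₑ)/(1 − pₑ) = (0.7625 − 0.2510)/(1 − 0.2510) = 0.683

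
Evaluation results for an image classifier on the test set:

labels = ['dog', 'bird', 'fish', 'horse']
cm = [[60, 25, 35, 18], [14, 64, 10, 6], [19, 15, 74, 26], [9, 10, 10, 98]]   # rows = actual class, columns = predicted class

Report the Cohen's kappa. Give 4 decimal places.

0.4669

Observed agreement pₒ = trace/N = 296/493 = 0.60041
Expected agreement pₑ = Σ (rowᵢ·colᵢ)/N² = (138·102 + 94·114 + 134·129 + 127·148)/493² = 0.25046
κ = (pₒ − pₑ)/(1 − pₑ) = (0.60041 − 0.25046)/(1 − 0.25046) = 0.4669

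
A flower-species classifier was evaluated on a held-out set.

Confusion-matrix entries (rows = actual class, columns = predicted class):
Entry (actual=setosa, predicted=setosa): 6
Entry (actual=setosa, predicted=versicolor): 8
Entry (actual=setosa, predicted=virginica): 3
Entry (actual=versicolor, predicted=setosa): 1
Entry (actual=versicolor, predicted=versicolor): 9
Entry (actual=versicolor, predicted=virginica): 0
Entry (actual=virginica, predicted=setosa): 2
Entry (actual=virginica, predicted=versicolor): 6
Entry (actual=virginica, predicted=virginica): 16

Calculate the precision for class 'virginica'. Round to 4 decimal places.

0.8421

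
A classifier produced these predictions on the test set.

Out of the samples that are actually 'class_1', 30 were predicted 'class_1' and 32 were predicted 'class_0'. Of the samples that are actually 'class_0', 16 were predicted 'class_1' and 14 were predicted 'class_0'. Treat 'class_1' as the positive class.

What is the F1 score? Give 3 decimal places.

0.556

Precision = TP/(TP+FP) = 30/46 = 0.6522
Recall = TP/(TP+FN) = 30/62 = 0.4839
F1 = 2·TP/(2·TP+FP+FN) = 60/108 = 0.556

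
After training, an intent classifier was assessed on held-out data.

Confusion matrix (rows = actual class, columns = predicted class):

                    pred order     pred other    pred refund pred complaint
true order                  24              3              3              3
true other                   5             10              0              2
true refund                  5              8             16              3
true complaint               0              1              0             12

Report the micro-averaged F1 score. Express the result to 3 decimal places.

0.653

Micro-averaging pools counts across classes: ΣTP=62, ΣFP=33, ΣFN=33.
Micro-F1 score = 2·TP/(2·TP+FP+FN) on pooled counts = 0.653 (equals overall accuracy in single-label multiclass).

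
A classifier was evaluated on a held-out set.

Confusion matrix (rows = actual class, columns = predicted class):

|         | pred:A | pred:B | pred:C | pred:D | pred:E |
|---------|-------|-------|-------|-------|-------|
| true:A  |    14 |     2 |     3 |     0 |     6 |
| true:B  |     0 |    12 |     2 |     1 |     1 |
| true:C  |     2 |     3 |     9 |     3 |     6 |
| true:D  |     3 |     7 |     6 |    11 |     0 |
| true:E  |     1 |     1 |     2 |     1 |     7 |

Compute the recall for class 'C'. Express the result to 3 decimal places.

0.391

Take TP from the diagonal, FP from the rest of the 'C' prediction marginal, FN from the rest of the 'C' actual marginal.
recall = TP/(TP+FN).
C: TP=9, FN=2+3+3+6=14 → 9/23 = 0.3913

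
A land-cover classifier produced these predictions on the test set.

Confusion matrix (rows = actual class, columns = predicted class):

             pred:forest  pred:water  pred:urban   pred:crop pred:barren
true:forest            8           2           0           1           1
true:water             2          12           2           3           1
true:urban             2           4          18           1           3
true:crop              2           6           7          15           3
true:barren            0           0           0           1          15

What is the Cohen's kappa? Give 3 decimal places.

0.525

Observed agreement pₒ = trace/N = 68/109 = 0.6239
Expected agreement pₑ = Σ (rowᵢ·colᵢ)/N² = (12·14 + 20·24 + 28·27 + 33·21 + 16·23)/109² = 0.2075
κ = (pₒ − pₑ)/(1 − pₑ) = (0.6239 − 0.2075)/(1 − 0.2075) = 0.525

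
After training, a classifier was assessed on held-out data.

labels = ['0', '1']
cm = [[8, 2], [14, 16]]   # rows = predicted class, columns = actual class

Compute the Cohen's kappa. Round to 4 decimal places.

0.2381

Observed agreement pₒ = trace/N = 24/40 = 0.60000
Expected agreement pₑ = Σ (rowᵢ·colᵢ)/N² = (22·10 + 18·30)/40² = 0.47500
κ = (pₒ − pₑ)/(1 − pₑ) = (0.60000 − 0.47500)/(1 − 0.47500) = 0.2381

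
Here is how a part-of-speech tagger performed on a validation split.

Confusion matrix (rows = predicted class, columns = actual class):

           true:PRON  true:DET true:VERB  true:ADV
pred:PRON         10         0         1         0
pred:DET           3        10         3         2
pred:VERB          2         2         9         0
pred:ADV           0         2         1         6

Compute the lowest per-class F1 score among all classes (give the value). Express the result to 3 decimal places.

0.625

Per-class F1 score (2·TP/(2·TP+FP+FN)):
  PRON: TP=10, FP=0+1+0=1, FN=3+2+0=5 → 20/26 = 0.7692
  DET: TP=10, FP=3+3+2=8, FN=0+2+2=4 → 20/32 = 0.6250
  VERB: TP=9, FP=2+2+0=4, FN=1+3+1=5 → 18/27 = 0.6667
  ADV: TP=6, FP=0+2+1=3, FN=0+2+0=2 → 12/17 = 0.7059
Lowest is class 'DET' with F1 score = 0.625.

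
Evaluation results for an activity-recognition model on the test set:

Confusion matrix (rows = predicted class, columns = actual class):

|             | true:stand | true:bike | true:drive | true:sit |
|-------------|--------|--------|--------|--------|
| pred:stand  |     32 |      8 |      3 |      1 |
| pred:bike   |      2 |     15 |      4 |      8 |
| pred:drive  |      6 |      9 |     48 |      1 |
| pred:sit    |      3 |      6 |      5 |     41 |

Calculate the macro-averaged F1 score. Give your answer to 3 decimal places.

0.683

Per-class F1 score (2·TP/(2·TP+FP+FN)):
  stand: TP=32, FP=8+3+1=12, FN=2+6+3=11 → 64/87 = 0.7356
  bike: TP=15, FP=2+4+8=14, FN=8+9+6=23 → 30/67 = 0.4478
  drive: TP=48, FP=6+9+1=16, FN=3+4+5=12 → 96/124 = 0.7742
  sit: TP=41, FP=3+6+5=14, FN=1+8+1=10 → 82/106 = 0.7736
Macro-F1 score = mean = (0.7356 + 0.4478 + 0.7742 + 0.7736) / 4 = 0.683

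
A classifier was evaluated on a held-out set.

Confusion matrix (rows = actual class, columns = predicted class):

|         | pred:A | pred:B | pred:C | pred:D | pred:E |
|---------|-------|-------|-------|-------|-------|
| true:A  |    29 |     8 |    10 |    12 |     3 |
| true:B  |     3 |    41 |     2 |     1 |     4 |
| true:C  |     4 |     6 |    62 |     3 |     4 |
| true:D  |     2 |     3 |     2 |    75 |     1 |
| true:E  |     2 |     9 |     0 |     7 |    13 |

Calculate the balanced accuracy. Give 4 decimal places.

0.6759

Balanced accuracy = mean of per-class recall.
  A: recall = 29/62 = 0.46774
  B: recall = 41/51 = 0.80392
  C: recall = 62/79 = 0.78481
  D: recall = 75/83 = 0.90361
  E: recall = 13/31 = 0.41935
Mean = (0.46774 + 0.80392 + 0.78481 + 0.90361 + 0.41935) / 5 = 0.6759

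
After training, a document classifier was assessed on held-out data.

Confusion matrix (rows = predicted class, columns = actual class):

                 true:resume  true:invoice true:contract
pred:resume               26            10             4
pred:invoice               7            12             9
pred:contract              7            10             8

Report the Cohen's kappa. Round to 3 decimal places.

0.223

Observed agreement pₒ = trace/N = 46/93 = 0.4946
Expected agreement pₑ = Σ (rowᵢ·colᵢ)/N² = (40·40 + 32·28 + 21·25)/93² = 0.3493
κ = (pₒ − pₑ)/(1 − pₑ) = (0.4946 − 0.3493)/(1 − 0.3493) = 0.223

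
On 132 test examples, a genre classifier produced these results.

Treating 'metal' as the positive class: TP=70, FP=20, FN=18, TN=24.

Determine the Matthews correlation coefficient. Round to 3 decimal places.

0.345

MCC = (TP·TN − FP·FN) / √((TP+FP)(TP+FN)(TN+FP)(TN+FN))
Numerator = 70·24 − 20·18 = 1320
Denominator = √(90·88·44·42) = √14636160 = 3825.7235
MCC = 1320 / 3825.7235 = 0.345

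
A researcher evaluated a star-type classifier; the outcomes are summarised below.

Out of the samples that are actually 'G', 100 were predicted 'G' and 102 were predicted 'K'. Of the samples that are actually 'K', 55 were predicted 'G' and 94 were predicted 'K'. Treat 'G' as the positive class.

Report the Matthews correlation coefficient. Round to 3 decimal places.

MCC = (TP·TN − FP·FN) / √((TP+FP)(TP+FN)(TN+FP)(TN+FN))
Numerator = 100·94 − 55·102 = 3790
Denominator = √(155·202·149·196) = √914377240 = 30238.6713
MCC = 3790 / 30238.6713 = 0.125

0.125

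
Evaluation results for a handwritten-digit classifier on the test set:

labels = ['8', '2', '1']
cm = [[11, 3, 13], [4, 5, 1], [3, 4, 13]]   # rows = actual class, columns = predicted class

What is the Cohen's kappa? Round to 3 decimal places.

Observed agreement pₒ = trace/N = 29/57 = 0.5088
Expected agreement pₑ = Σ (rowᵢ·colᵢ)/N² = (27·18 + 10·12 + 20·27)/57² = 0.3527
κ = (pₒ − pₑ)/(1 − pₑ) = (0.5088 − 0.3527)/(1 − 0.3527) = 0.241

0.241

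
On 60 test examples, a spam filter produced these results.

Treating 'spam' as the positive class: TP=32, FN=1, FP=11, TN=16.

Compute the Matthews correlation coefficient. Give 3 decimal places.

0.621

MCC = (TP·TN − FP·FN) / √((TP+FP)(TP+FN)(TN+FP)(TN+FN))
Numerator = 32·16 − 11·1 = 501
Denominator = √(43·33·27·17) = √651321 = 807.0446
MCC = 501 / 807.0446 = 0.621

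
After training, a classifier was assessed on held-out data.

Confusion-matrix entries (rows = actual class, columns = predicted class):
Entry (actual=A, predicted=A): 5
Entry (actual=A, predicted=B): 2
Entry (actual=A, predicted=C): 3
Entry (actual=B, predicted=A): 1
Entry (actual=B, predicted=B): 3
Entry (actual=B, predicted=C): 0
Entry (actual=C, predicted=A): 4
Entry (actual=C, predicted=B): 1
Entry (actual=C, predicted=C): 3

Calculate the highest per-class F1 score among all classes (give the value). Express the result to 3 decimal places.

0.600

Per-class F1 score (2·TP/(2·TP+FP+FN)):
  A: TP=5, FP=1+4=5, FN=2+3=5 → 10/20 = 0.5000
  B: TP=3, FP=2+1=3, FN=1+0=1 → 6/10 = 0.6000
  C: TP=3, FP=3+0=3, FN=4+1=5 → 6/14 = 0.4286
Highest is class 'B' with F1 score = 0.600.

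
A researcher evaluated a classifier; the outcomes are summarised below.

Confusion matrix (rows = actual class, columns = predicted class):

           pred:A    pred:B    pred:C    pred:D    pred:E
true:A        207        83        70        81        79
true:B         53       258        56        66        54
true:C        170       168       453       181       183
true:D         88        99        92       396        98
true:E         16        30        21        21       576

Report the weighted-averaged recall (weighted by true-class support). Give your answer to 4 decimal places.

0.5251

Per-class recall (TP/(TP+FN)):
  A: TP=207, FN=83+70+81+79=313 → 207/520 = 0.39808
  B: TP=258, FN=53+56+66+54=229 → 258/487 = 0.52977
  C: TP=453, FN=170+168+181+183=702 → 453/1155 = 0.39221
  D: TP=396, FN=88+99+92+98=377 → 396/773 = 0.51229
  E: TP=576, FN=16+30+21+21=88 → 576/664 = 0.86747
Weighted-recall = Σ (supportᵢ/N)·recallᵢ with N=3599: (520/3599)·0.39808 + (487/3599)·0.52977 + (1155/3599)·0.39221 + (773/3599)·0.51229 + (664/3599)·0.86747 = 0.5251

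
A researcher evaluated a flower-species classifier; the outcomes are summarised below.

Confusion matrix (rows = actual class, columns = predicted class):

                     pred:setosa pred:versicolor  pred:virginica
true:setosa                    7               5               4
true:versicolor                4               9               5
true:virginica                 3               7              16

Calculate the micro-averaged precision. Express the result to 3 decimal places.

0.533

Micro-averaging pools counts across classes: ΣTP=32, ΣFP=28, ΣFN=28.
Micro-precision = TP/(TP+FP) on pooled counts = 0.533 (equals overall accuracy in single-label multiclass).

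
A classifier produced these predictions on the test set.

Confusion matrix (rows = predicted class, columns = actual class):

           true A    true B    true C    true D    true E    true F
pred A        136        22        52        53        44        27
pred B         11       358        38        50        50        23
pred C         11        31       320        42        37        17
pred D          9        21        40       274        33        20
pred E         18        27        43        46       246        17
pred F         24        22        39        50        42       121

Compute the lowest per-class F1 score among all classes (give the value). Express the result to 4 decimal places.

0.4627

Per-class F1 score (2·TP/(2·TP+FP+FN)):
  A: TP=136, FP=22+52+53+44+27=198, FN=11+11+9+18+24=73 → 272/543 = 0.50092
  B: TP=358, FP=11+38+50+50+23=172, FN=22+31+21+27+22=123 → 716/1011 = 0.70821
  C: TP=320, FP=11+31+42+37+17=138, FN=52+38+40+43+39=212 → 640/990 = 0.64646
  D: TP=274, FP=9+21+40+33+20=123, FN=53+50+42+46+50=241 → 548/912 = 0.60088
  E: TP=246, FP=18+27+43+46+17=151, FN=44+50+37+33+42=206 → 492/849 = 0.57951
  F: TP=121, FP=24+22+39+50+42=177, FN=27+23+17+20+17=104 → 242/523 = 0.46272
Lowest is class 'F' with F1 score = 0.4627.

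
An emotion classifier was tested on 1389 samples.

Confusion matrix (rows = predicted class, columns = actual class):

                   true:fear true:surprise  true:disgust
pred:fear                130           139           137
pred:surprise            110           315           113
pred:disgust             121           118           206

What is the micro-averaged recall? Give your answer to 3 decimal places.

0.469

Micro-averaging pools counts across classes: ΣTP=651, ΣFP=738, ΣFN=738.
Micro-recall = TP/(TP+FN) on pooled counts = 0.469 (equals overall accuracy in single-label multiclass).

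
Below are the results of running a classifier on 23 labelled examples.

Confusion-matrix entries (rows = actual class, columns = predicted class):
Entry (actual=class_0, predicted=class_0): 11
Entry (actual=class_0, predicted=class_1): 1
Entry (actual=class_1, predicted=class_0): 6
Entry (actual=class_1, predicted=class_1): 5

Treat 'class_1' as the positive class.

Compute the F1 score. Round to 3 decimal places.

0.588

Precision = TP/(TP+FP) = 5/6 = 0.8333
Recall = TP/(TP+FN) = 5/11 = 0.4545
F1 = 2·TP/(2·TP+FP+FN) = 10/17 = 0.588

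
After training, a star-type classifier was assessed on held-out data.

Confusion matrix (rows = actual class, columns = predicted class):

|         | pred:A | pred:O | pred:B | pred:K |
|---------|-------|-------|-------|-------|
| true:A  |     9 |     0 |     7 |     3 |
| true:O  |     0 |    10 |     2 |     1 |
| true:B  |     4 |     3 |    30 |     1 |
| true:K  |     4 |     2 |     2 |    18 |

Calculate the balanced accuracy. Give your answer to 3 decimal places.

Balanced accuracy = mean of per-class recall.
  A: recall = 9/19 = 0.4737
  O: recall = 10/13 = 0.7692
  B: recall = 30/38 = 0.7895
  K: recall = 18/26 = 0.6923
Mean = (0.4737 + 0.7692 + 0.7895 + 0.6923) / 4 = 0.681

0.681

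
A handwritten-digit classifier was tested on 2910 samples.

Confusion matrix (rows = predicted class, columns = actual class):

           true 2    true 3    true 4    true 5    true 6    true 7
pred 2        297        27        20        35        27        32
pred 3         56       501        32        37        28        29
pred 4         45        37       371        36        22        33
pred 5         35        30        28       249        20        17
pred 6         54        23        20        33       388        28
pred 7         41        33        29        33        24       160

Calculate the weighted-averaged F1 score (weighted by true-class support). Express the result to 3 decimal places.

0.674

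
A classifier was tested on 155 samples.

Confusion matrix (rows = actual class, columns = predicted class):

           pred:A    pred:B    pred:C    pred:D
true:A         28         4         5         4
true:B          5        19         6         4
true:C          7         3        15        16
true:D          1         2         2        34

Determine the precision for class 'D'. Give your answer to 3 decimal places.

0.586

One-vs-rest for 'D': TP = diagonal; FP = other classes predicted 'D'; FN = 'D' predicted as other.
precision = TP/(TP+FP).
D: TP=34, FP=4+4+16=24 → 34/58 = 0.5862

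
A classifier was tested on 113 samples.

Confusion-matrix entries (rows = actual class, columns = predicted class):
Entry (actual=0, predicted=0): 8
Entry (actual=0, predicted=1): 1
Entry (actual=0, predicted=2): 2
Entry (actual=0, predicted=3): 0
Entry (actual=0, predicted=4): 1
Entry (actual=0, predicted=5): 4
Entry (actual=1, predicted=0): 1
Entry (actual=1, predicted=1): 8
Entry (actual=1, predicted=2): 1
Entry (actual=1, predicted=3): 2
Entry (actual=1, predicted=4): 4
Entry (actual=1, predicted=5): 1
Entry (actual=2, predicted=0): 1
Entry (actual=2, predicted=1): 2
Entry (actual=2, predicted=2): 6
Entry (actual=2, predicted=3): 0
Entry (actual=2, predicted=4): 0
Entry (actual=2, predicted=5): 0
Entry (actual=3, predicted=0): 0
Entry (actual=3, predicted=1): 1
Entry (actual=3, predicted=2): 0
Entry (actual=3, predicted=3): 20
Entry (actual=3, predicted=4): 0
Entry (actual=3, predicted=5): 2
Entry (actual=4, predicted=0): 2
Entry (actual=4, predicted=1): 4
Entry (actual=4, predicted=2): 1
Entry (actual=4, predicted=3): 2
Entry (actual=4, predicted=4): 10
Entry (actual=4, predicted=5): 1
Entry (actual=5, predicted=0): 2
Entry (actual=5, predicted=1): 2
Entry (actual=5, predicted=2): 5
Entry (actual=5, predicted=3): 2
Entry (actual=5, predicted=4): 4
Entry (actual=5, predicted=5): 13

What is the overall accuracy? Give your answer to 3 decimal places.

0.575

Accuracy = trace / total = (8+8+6+20+10+13=65) / 113 = 65/113 = 0.575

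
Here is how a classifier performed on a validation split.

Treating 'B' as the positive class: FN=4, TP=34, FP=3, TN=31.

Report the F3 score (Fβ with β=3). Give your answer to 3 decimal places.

Fβ = (1+β²)·TP / ((1+β²)·TP + β²·FN + FP), with β²=9
= 10·34 / (10·34 + 9·4 + 3) = 0.897

0.897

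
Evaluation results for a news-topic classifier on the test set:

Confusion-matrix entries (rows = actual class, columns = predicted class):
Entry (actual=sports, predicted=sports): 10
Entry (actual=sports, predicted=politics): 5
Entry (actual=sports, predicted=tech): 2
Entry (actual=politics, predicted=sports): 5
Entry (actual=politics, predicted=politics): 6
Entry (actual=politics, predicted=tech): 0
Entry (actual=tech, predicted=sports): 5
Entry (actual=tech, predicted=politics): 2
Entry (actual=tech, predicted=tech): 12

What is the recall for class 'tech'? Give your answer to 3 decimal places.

0.632

One-vs-rest for 'tech': TP = diagonal; FP = other classes predicted 'tech'; FN = 'tech' predicted as other.
recall = TP/(TP+FN).
tech: TP=12, FN=5+2=7 → 12/19 = 0.6316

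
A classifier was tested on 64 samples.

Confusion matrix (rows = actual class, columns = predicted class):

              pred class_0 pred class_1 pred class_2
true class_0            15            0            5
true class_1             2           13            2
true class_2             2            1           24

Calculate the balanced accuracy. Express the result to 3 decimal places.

0.801

Balanced accuracy = mean of per-class recall.
  class_0: recall = 15/20 = 0.7500
  class_1: recall = 13/17 = 0.7647
  class_2: recall = 24/27 = 0.8889
Mean = (0.7500 + 0.7647 + 0.8889) / 3 = 0.801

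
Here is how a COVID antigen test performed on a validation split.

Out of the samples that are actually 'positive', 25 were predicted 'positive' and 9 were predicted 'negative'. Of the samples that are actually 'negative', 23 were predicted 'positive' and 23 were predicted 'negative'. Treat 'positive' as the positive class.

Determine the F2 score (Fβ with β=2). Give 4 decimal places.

0.6793

Fβ = (1+β²)·TP / ((1+β²)·TP + β²·FN + FP), with β²=4
= 5·25 / (5·25 + 4·9 + 23) = 0.6793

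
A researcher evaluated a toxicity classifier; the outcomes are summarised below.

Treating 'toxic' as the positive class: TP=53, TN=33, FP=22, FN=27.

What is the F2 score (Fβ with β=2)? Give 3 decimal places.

0.671

Fβ = (1+β²)·TP / ((1+β²)·TP + β²·FN + FP), with β²=4
= 5·53 / (5·53 + 4·27 + 22) = 0.671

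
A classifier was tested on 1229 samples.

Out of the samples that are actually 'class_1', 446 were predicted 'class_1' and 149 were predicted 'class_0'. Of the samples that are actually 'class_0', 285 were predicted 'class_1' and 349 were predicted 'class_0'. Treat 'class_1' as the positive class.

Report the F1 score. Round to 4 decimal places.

0.6727

Precision = TP/(TP+FP) = 446/731 = 0.6101
Recall = TP/(TP+FN) = 446/595 = 0.7496
F1 = 2·TP/(2·TP+FP+FN) = 892/1326 = 0.6727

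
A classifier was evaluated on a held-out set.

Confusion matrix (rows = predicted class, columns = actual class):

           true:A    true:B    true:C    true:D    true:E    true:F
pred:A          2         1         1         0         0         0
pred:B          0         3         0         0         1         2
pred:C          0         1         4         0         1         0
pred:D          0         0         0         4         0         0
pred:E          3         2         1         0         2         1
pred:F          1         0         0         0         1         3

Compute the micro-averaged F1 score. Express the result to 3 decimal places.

0.529

Micro-averaging pools counts across classes: ΣTP=18, ΣFP=16, ΣFN=16.
Micro-F1 score = 2·TP/(2·TP+FP+FN) on pooled counts = 0.529 (equals overall accuracy in single-label multiclass).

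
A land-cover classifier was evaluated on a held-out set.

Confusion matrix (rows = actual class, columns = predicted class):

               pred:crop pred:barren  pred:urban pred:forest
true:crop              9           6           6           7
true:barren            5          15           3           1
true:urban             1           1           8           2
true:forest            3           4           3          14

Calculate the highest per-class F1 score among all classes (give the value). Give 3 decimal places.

0.600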